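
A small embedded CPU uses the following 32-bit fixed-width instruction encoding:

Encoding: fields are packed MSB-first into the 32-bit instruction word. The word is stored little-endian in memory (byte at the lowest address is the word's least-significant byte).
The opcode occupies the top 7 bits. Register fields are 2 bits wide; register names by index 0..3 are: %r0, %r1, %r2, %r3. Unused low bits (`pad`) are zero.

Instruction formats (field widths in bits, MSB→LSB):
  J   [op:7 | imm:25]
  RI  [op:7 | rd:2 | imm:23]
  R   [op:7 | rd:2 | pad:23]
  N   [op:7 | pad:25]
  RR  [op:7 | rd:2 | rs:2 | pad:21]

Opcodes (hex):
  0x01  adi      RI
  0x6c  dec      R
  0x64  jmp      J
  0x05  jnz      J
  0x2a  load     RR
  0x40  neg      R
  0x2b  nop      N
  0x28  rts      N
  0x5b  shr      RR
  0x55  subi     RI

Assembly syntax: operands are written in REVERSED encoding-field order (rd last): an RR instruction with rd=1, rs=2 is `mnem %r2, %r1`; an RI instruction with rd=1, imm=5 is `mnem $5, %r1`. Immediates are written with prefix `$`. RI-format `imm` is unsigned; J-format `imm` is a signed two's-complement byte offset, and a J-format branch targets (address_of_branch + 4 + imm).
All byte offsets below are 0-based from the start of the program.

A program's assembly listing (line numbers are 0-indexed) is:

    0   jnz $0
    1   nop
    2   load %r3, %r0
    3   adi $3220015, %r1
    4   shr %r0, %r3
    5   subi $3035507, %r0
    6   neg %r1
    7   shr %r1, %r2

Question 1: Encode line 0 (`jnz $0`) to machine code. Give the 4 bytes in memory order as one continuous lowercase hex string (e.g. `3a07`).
L0: jnz op=0x5:7|imm=0:25 ⇒ 0x0a000000 ⇒ little 00 00 00 0a

0000000a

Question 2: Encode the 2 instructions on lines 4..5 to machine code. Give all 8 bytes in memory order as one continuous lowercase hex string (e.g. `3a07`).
4. shr fields op=0x5b:7|rd=3:2|rs=0:2|pad=0:21 → word b7800000h → 00 00 80 b7
5. subi fields op=0x55:7|rd=0:2|imm=3035507:23 → word aa2e5173h → 73 51 2e aa

000080b773512eaa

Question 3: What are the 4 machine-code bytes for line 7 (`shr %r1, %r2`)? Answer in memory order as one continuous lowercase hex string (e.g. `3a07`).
000020b7

line 7 (shr): pack op=0x5b:7|rd=2:2|rs=1:2|pad=0:21 = 0xb7200000; little→ 00 00 20 b7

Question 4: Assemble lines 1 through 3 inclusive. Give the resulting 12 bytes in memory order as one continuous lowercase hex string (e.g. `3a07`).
00000056000060542f22b102

line 1 (nop): pack op=0x2b:7|pad=0:25 = 0x56000000; little→ 00 00 00 56
line 2 (load): pack op=0x2a:7|rd=0:2|rs=3:2|pad=0:21 = 0x54600000; little→ 00 00 60 54
line 3 (adi): pack op=0x1:7|rd=1:2|imm=3220015:23 = 0x02b1222f; little→ 2f 22 b1 02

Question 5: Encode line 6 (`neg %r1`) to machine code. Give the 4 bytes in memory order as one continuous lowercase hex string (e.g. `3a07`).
line 6 (neg): pack op=0x40:7|rd=1:2|pad=0:23 = 0x80800000; little→ 00 00 80 80

00008080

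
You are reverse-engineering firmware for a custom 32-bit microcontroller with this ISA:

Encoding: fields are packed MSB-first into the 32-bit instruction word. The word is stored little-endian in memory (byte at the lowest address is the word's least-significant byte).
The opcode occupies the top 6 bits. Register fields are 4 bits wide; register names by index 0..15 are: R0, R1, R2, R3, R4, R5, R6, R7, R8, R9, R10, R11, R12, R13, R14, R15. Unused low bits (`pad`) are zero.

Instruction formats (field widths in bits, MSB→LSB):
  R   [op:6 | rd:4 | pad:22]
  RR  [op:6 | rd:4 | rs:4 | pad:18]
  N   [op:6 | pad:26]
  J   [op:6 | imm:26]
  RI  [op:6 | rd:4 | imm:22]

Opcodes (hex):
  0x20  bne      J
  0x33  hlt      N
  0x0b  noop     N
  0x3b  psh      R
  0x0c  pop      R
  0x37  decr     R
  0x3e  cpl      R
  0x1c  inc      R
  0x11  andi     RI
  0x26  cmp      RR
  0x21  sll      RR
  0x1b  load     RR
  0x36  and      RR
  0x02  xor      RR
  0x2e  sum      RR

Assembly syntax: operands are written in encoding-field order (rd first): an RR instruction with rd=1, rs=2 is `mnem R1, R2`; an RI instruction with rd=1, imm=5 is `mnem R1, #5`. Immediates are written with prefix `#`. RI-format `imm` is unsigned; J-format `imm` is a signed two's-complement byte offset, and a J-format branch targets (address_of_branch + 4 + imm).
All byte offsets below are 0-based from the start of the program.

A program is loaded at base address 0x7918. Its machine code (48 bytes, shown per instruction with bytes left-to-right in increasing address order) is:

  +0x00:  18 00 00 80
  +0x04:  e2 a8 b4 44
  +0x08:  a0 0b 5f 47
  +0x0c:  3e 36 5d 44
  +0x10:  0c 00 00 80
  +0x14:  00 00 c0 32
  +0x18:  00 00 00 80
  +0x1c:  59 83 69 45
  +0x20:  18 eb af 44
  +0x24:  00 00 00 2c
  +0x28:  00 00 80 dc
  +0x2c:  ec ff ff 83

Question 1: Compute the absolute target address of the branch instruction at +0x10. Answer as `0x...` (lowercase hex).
0x7938

@+10  little-endian(0c 00 00 80) = 0x8000000c
  opcode bits[31:26]=0x20: bne/J
  [25:0] imm=12 = #12
  target = base 0x7918 + off 0x10 + 4 + imm 12 = 0x7938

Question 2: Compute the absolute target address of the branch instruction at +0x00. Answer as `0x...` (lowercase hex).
off 0x00: read 18 00 00 80 as little → 0x80000018
  top 6b → 0x20 → bne [J]
  imm: (w>>0)&0x3ffffff=0x18 → #24
  target = base 0x7918 + off 0x00 + 4 + imm 24 = 0x7934

0x7934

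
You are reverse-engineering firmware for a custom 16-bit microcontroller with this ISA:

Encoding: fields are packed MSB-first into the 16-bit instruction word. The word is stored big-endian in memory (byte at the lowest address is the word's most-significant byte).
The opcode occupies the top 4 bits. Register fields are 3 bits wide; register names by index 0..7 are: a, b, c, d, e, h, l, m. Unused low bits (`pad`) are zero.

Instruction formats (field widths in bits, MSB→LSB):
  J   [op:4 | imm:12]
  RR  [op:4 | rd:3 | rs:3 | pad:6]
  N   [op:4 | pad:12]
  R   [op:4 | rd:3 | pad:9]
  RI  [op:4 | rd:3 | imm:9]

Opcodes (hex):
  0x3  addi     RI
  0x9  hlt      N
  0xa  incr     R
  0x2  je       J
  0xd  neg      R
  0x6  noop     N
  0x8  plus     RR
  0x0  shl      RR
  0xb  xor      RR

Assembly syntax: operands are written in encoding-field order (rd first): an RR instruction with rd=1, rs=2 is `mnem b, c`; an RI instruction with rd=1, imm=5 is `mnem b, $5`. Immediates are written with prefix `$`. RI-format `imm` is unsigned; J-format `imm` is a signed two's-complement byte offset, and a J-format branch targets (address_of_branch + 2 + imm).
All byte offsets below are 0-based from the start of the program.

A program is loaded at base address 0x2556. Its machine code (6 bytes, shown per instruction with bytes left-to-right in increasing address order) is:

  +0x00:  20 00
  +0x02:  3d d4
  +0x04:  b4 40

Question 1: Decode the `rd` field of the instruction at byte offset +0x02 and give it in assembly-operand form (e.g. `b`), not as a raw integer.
l

+0x02: 3d d4 ⇒ word 0x3dd4 (big)
  op=0x3dd4>>12=0x3 ⇒ addi (RI)
  [11:9] rd=6 = l
  [8:0] imm=468 = $468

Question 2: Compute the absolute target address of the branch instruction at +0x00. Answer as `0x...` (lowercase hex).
off 0x00: read 20 00 as big → 0x2000
  op=0x2000>>12=0x2 ⇒ je (J)
  imm: (w>>0)&0xfff=0x0 → $0
  target = base 0x2556 + off 0x00 + 2 + imm 0 = 0x2558

0x2558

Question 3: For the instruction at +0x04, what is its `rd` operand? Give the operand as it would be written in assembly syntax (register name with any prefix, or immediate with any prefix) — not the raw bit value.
@+04  big-endian(b4 40) = 0xb440
  opcode bits[15:12]=0xb: xor/RR
  [11:9] rd=2 = c
  [8:6] rs=1 = b

c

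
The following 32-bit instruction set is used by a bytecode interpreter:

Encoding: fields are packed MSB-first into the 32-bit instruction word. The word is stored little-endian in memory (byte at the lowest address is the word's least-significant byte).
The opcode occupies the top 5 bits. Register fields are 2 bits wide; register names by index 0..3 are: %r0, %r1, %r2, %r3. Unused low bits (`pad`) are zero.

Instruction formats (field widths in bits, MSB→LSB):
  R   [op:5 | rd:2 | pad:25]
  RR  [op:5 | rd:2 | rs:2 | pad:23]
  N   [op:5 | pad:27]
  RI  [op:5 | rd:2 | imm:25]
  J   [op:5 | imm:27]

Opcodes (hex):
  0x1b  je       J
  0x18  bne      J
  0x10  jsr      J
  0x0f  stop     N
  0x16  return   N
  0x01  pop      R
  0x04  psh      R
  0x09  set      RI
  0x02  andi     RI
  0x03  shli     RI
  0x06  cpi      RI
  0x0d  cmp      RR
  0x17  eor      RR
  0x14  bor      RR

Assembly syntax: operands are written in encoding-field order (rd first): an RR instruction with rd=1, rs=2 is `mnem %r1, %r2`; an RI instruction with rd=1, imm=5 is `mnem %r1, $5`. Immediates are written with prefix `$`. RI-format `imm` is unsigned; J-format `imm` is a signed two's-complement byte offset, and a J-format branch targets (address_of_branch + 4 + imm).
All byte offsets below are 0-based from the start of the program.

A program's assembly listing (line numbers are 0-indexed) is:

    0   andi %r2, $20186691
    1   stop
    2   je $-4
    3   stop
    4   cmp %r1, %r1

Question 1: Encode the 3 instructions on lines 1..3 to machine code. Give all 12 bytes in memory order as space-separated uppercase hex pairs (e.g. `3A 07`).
00 00 00 78 FC FF FF DF 00 00 00 78

1. stop fields op=0xf:5|pad=0:27 → word 78000000h → 00 00 00 78
2. je fields op=0x1b:5|imm=-4:27 → word dffffffch → fc ff ff df
3. stop fields op=0xf:5|pad=0:27 → word 78000000h → 00 00 00 78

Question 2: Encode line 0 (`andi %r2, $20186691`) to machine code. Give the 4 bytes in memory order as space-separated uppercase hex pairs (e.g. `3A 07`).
0. andi fields op=0x2:5|rd=2:2|imm=20186691:25 → word 15340643h → 43 06 34 15

43 06 34 15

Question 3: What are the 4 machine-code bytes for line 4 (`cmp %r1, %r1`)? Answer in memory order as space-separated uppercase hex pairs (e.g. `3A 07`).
4. cmp fields op=0xd:5|rd=1:2|rs=1:2|pad=0:23 → word 6a800000h → 00 00 80 6a

00 00 80 6A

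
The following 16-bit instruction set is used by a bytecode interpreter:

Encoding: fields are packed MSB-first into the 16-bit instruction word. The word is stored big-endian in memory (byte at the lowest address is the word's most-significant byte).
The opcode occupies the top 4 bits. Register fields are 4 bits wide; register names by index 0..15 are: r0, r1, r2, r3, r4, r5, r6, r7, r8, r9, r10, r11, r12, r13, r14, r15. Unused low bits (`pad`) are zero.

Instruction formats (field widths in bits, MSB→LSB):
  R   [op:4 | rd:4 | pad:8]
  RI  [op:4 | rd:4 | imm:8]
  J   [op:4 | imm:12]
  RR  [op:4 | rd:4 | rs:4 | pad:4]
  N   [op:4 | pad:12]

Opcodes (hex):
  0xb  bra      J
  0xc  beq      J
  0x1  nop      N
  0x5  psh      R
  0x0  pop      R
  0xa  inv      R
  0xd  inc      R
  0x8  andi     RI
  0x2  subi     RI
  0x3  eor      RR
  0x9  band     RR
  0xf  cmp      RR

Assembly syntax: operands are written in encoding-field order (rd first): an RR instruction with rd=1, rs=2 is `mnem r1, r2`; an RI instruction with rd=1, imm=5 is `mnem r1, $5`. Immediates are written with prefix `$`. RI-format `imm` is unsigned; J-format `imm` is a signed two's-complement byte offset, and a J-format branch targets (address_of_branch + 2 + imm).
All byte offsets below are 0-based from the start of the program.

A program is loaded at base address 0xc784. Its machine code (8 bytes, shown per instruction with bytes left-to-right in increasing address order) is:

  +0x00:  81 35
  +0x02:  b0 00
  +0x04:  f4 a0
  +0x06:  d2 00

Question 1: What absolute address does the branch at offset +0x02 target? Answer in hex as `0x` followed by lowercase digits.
0xc788

@+02  big-endian(b0 00) = 0xb000
  opcode bits[15:12]=0xb: bra/J
  [11:0] imm=0 = $0
  target = base 0xc784 + off 0x02 + 2 + imm 0 = 0xc788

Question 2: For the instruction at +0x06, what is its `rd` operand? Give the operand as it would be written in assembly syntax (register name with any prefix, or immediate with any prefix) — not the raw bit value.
r2

off 0x06: read d2 00 as big → 0xd200
  op=0xd200>>12=0xd ⇒ inc (R)
  rd: (w>>8)&0xf=0x2 → r2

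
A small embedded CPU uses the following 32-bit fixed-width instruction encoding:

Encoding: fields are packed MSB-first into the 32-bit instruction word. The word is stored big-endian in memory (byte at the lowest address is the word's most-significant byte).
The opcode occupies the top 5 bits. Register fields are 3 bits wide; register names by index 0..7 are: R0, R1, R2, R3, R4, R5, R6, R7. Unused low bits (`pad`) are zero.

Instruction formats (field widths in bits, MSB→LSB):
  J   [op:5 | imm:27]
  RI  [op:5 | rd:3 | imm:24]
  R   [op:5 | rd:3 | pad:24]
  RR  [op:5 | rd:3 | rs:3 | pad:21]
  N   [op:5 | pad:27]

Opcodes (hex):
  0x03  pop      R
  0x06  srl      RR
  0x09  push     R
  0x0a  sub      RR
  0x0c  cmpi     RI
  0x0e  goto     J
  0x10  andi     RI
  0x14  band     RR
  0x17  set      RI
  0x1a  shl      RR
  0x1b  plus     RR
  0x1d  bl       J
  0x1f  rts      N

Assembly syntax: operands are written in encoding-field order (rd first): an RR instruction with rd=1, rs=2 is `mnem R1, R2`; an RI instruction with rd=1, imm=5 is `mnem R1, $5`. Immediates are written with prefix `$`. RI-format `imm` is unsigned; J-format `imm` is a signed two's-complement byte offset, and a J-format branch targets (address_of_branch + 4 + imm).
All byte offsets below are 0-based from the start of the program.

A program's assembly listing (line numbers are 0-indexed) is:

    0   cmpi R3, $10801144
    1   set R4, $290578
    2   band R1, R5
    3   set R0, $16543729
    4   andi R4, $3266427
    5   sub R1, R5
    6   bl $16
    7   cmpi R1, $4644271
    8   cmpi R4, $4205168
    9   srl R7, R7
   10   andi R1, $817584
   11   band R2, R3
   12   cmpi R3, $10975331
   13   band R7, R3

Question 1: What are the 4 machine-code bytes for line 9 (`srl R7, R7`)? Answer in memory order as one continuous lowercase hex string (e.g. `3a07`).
9. srl fields op=0x6:5|rd=7:3|rs=7:3|pad=0:21 → word 37e00000h → 37 e0 00 00

37e00000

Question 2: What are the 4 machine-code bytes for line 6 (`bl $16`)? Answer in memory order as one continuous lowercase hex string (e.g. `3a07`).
6. bl fields op=0x1d:5|imm=16:27 → word e8000010h → e8 00 00 10

e8000010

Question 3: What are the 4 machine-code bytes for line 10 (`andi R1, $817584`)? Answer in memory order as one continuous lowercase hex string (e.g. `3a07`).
810c79b0

line 10 (andi): pack op=0x10:5|rd=1:3|imm=817584:24 = 0x810c79b0; big→ 81 0c 79 b0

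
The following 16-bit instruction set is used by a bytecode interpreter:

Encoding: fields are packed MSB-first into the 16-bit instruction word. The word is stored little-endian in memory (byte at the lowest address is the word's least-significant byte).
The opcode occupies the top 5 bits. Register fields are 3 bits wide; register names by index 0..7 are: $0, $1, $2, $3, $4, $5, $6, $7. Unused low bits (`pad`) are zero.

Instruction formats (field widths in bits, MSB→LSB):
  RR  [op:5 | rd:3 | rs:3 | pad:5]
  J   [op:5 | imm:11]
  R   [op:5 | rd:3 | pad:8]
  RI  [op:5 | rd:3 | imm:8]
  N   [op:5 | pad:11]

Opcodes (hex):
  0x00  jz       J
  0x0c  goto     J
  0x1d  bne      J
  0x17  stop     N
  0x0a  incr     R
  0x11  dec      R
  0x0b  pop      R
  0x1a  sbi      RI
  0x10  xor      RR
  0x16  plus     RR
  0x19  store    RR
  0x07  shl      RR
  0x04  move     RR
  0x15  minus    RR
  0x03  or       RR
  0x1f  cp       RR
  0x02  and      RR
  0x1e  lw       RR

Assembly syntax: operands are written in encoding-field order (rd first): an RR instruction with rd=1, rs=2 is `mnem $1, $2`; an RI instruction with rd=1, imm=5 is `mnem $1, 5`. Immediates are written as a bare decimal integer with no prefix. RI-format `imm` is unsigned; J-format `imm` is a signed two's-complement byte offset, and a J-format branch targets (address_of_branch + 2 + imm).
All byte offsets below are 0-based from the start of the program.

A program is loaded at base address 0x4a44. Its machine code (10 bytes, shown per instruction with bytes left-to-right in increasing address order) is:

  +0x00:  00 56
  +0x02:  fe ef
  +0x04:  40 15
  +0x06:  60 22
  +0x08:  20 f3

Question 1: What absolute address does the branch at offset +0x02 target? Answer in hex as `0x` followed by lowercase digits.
0x4a46

[02] fe ef → 0xeffe
  op=0xeffe>>11=0x1d ⇒ bne (J)
  [10:0] imm=2046 (s11→-2) = -2
  target = base 0x4a44 + off 0x02 + 2 + imm -2 = 0x4a46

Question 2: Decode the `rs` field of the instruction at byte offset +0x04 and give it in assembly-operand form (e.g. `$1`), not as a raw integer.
[04] 40 15 → 0x1540
  op=0x1540>>11=0x2 ⇒ and (RR)
  [10:8] rd=5 = $5
  [7:5] rs=2 = $2

$2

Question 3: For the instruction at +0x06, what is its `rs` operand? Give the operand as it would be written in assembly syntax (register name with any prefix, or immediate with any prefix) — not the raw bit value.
@+06  little-endian(60 22) = 0x2260
  opcode bits[15:11]=0x4: move/RR
  rd@[10:8]=0x2 ⇒ $2
  rs@[7:5]=0x3 ⇒ $3

$3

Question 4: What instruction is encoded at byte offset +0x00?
@+00  little-endian(00 56) = 0x5600
  top 5b → 0xa → incr [R]
  rd@[10:8]=0x6 ⇒ $6

incr $6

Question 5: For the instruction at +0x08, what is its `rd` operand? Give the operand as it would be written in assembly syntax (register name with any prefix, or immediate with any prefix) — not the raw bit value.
$3

[08] 20 f3 → 0xf320
  op=0xf320>>11=0x1e ⇒ lw (RR)
  rd: (w>>8)&0x7=0x3 → $3
  rs: (w>>5)&0x7=0x1 → $1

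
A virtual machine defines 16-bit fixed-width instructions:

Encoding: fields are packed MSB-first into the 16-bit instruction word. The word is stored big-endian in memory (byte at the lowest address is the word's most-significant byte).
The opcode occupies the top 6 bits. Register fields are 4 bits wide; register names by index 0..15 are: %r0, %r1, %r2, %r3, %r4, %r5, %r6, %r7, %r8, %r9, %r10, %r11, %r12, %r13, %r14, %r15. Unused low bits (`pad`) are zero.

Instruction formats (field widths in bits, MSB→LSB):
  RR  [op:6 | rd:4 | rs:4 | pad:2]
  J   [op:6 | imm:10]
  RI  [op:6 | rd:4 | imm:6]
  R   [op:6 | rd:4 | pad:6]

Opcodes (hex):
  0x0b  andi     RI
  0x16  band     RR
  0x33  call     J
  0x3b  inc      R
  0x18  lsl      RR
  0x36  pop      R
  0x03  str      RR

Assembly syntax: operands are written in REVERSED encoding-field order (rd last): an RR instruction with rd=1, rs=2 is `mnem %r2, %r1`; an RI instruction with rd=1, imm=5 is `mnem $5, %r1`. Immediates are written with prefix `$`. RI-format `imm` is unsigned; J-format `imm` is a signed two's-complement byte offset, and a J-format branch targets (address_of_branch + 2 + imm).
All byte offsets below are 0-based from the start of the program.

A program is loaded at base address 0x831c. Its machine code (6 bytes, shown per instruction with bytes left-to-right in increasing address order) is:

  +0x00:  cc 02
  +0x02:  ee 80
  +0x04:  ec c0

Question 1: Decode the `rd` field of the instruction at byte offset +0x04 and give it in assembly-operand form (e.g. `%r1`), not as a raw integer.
+0x04: ec c0 ⇒ word 0xecc0 (big)
  op=0xecc0>>10=0x3b ⇒ inc (R)
  rd: (w>>6)&0xf=0x3 → %r3

%r3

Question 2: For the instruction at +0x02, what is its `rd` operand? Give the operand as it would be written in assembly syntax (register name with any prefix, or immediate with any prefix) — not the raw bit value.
+0x02: ee 80 ⇒ word 0xee80 (big)
  opcode bits[15:10]=0x3b: inc/R
  [9:6] rd=10 = %r10

%r10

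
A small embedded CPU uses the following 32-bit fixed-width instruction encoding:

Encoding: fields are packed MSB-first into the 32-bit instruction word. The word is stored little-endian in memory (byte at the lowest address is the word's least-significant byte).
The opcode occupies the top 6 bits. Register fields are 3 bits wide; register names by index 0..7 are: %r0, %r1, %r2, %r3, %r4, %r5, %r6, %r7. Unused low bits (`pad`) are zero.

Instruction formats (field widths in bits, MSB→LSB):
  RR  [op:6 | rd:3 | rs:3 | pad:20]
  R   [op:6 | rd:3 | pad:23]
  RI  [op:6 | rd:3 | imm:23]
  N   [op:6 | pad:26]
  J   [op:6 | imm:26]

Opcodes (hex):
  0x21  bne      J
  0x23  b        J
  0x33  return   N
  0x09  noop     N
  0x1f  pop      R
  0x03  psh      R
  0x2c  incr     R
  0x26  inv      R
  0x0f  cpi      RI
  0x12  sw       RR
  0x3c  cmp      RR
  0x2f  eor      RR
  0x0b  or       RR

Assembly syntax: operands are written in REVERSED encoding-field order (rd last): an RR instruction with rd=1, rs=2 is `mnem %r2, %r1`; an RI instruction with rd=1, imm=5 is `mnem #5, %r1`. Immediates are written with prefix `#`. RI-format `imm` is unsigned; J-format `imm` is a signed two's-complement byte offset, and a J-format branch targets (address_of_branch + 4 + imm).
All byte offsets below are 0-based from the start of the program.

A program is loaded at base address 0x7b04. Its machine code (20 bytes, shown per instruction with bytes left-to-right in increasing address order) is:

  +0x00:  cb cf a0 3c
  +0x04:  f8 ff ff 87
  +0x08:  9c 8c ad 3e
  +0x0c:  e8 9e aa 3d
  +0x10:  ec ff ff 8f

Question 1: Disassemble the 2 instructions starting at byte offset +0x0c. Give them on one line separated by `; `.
+0x0c: e8 9e aa 3d ⇒ word 0x3daa9ee8 (little)
  op=0x3daa9ee8>>26=0xf ⇒ cpi (RI)
  rd: (w>>23)&0x7=0x3 → %r3
  imm: (w>>0)&0x7fffff=0x2a9ee8 → #2793192
+0x10: ec ff ff 8f ⇒ word 0x8fffffec (little)
  op=0x8fffffec>>26=0x23 ⇒ b (J)
  imm: (w>>0)&0x3ffffff=0x3ffffec (s26→-20) → #-20

cpi #2793192, %r3; b #-20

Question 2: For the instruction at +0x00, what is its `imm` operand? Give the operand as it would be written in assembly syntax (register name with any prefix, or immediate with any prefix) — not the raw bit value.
[00] cb cf a0 3c → 0x3ca0cfcb
  op=0x3ca0cfcb>>26=0xf ⇒ cpi (RI)
  [25:23] rd=1 = %r1
  [22:0] imm=2150347 = #2150347

#2150347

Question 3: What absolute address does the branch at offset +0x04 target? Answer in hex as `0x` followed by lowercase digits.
0x7b04

+0x04: f8 ff ff 87 ⇒ word 0x87fffff8 (little)
  opcode bits[31:26]=0x21: bne/J
  imm: (w>>0)&0x3ffffff=0x3fffff8 (s26→-8) → #-8
  target = base 0x7b04 + off 0x04 + 4 + imm -8 = 0x7b04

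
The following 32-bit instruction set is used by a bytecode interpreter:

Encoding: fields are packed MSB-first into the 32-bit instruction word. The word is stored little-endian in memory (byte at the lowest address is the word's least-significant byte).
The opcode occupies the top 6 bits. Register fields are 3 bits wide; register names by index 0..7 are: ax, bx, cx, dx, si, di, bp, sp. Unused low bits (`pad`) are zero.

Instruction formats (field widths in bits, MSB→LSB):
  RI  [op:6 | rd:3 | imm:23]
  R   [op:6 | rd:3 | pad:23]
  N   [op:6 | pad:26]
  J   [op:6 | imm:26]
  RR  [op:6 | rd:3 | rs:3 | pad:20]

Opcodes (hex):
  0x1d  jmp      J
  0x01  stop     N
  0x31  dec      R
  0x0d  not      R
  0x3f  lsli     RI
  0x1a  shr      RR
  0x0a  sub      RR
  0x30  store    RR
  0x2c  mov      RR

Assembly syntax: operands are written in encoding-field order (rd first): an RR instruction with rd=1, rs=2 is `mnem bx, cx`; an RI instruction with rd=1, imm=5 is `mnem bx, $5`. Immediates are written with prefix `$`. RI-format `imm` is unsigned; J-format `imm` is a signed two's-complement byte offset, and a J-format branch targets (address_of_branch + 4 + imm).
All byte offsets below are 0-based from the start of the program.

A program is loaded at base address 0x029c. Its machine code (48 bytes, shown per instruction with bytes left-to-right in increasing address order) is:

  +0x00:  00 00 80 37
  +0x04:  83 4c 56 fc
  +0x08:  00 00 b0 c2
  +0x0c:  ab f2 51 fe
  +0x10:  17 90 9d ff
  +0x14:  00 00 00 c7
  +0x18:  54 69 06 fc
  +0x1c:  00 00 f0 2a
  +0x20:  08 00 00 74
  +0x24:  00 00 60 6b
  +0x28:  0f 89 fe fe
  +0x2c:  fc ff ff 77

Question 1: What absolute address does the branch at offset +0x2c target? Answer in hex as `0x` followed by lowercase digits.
off 0x2c: read fc ff ff 77 as little → 0x77fffffc
  top 6b → 0x1d → jmp [J]
  imm: (w>>0)&0x3ffffff=0x3fffffc (s26→-4) → $-4
  target = base 0x029c + off 0x2c + 4 + imm -4 = 0x02c8

0x02c8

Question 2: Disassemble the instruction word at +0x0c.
lsli si, $5370539

off 0x0c: read ab f2 51 fe as little → 0xfe51f2ab
  top 6b → 0x3f → lsli [RI]
  [25:23] rd=4 = si
  [22:0] imm=5370539 = $5370539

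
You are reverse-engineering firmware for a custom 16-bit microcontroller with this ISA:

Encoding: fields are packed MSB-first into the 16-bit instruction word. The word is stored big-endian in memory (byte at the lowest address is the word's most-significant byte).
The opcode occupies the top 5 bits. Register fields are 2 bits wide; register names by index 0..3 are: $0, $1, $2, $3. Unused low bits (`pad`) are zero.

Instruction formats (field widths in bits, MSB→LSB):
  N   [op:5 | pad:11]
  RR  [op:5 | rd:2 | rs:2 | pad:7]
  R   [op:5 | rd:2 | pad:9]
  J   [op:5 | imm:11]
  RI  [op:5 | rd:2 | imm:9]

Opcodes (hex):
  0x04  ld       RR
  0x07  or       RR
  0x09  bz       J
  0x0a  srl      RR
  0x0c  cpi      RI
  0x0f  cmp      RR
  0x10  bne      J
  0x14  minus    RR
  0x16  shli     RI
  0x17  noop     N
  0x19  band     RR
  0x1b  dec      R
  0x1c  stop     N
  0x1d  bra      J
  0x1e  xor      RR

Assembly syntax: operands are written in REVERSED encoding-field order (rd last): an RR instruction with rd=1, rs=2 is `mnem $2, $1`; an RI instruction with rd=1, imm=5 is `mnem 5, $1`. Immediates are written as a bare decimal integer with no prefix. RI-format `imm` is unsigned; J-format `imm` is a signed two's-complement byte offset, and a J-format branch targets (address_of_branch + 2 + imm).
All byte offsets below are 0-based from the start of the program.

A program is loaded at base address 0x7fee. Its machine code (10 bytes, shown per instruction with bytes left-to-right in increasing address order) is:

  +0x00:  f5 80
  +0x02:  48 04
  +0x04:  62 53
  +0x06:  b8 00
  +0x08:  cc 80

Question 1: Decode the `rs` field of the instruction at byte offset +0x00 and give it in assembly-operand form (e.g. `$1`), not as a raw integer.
+0x00: f5 80 ⇒ word 0xf580 (big)
  op=0xf580>>11=0x1e ⇒ xor (RR)
  rd: (w>>9)&0x3=0x2 → $2
  rs: (w>>7)&0x3=0x3 → $3

$3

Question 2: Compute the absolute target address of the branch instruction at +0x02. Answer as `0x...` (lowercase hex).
+0x02: 48 04 ⇒ word 0x4804 (big)
  op=0x4804>>11=0x9 ⇒ bz (J)
  imm: (w>>0)&0x7ff=0x4 → 4
  target = base 0x7fee + off 0x02 + 2 + imm 4 = 0x7ff6

0x7ff6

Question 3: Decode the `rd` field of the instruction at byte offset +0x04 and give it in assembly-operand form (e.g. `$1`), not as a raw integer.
$1

[04] 62 53 → 0x6253
  op=0x6253>>11=0xc ⇒ cpi (RI)
  rd: (w>>9)&0x3=0x1 → $1
  imm: (w>>0)&0x1ff=0x53 → 83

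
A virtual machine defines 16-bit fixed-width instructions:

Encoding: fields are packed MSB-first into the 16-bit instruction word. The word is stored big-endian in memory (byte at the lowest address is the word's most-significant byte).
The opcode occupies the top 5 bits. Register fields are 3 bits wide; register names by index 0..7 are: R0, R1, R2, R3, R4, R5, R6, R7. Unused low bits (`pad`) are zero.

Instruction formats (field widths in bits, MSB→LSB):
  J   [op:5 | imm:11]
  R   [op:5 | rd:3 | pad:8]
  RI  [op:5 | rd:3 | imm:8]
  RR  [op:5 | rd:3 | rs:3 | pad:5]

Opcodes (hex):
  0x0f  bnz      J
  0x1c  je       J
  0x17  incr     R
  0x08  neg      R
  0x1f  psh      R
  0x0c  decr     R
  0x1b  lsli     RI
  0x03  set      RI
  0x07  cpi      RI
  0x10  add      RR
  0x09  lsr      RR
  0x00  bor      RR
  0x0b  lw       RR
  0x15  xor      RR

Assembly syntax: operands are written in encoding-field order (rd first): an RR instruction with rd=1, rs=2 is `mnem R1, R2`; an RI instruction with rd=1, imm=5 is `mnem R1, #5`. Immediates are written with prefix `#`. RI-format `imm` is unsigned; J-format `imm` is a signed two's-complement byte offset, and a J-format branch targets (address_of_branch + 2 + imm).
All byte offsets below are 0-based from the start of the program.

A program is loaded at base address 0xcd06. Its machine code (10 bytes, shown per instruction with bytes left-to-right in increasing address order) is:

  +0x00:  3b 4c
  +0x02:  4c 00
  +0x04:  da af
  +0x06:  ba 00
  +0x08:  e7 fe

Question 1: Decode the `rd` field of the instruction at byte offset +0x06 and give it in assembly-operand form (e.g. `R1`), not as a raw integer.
+0x06: ba 00 ⇒ word 0xba00 (big)
  top 5b → 0x17 → incr [R]
  [10:8] rd=2 = R2

R2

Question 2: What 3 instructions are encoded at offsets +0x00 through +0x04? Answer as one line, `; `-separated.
cpi R3, #76; lsr R4, R0; lsli R2, #175

off 0x00: read 3b 4c as big → 0x3b4c
  op=0x3b4c>>11=0x7 ⇒ cpi (RI)
  rd: (w>>8)&0x7=0x3 → R3
  imm: (w>>0)&0xff=0x4c → #76
off 0x02: read 4c 00 as big → 0x4c00
  op=0x4c00>>11=0x9 ⇒ lsr (RR)
  rd: (w>>8)&0x7=0x4 → R4
  rs: (w>>5)&0x7=0x0 → R0
off 0x04: read da af as big → 0xdaaf
  op=0xdaaf>>11=0x1b ⇒ lsli (RI)
  rd: (w>>8)&0x7=0x2 → R2
  imm: (w>>0)&0xff=0xaf → #175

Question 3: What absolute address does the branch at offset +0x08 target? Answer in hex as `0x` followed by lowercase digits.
0xcd0e

+0x08: e7 fe ⇒ word 0xe7fe (big)
  opcode bits[15:11]=0x1c: je/J
  [10:0] imm=2046 (s11→-2) = #-2
  target = base 0xcd06 + off 0x08 + 2 + imm -2 = 0xcd0e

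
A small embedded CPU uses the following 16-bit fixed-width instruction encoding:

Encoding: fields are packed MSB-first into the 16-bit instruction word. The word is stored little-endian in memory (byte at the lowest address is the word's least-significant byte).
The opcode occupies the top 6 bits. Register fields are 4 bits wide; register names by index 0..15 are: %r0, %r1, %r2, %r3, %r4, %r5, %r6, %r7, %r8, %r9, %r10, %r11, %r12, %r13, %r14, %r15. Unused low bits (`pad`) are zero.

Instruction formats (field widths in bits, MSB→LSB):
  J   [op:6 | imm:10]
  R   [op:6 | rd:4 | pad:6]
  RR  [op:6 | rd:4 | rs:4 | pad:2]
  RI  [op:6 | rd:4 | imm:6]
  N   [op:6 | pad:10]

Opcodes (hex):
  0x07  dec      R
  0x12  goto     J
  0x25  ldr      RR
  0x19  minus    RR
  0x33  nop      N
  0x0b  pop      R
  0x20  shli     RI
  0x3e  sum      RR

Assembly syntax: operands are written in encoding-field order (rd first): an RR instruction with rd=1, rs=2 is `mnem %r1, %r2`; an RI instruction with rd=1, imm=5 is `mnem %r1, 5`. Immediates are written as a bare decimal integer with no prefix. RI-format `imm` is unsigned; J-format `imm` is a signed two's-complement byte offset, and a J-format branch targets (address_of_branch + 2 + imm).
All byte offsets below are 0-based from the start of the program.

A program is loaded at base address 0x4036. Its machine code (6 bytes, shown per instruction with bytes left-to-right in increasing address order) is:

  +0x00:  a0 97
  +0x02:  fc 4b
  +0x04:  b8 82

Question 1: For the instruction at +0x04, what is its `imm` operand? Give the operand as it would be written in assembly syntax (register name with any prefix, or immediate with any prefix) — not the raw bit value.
56

off 0x04: read b8 82 as little → 0x82b8
  opcode bits[15:10]=0x20: shli/RI
  rd: (w>>6)&0xf=0xa → %r10
  imm: (w>>0)&0x3f=0x38 → 56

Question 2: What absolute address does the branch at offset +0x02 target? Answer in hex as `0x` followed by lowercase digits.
0x4036

[02] fc 4b → 0x4bfc
  opcode bits[15:10]=0x12: goto/J
  imm: (w>>0)&0x3ff=0x3fc (s10→-4) → -4
  target = base 0x4036 + off 0x02 + 2 + imm -4 = 0x4036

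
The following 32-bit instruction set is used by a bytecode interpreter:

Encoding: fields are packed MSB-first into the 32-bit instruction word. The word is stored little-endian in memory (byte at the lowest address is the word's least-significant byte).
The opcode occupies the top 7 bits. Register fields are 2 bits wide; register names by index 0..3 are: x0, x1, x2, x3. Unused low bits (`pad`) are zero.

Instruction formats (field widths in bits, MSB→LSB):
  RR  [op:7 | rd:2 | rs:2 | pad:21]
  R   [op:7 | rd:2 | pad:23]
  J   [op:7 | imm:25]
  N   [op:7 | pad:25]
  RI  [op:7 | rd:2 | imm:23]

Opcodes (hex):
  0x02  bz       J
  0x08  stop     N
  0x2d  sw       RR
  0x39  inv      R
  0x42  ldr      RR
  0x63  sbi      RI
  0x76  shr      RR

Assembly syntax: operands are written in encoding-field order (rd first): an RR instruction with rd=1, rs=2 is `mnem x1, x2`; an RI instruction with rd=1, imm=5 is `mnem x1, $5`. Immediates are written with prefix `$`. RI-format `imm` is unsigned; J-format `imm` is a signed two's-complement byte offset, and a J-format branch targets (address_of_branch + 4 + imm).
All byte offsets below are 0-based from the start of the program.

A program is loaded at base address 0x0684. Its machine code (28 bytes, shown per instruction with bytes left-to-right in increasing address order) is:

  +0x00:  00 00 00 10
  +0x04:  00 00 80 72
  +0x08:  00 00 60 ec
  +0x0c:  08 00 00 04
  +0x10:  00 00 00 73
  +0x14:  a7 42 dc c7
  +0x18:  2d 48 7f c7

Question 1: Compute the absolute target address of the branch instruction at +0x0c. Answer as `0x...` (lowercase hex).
0x069c

+0x0c: 08 00 00 04 ⇒ word 0x04000008 (little)
  top 7b → 0x2 → bz [J]
  imm: (w>>0)&0x1ffffff=0x8 → $8
  target = base 0x0684 + off 0x0c + 4 + imm 8 = 0x069c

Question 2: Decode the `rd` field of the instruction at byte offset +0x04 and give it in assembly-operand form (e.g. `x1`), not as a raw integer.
x1

+0x04: 00 00 80 72 ⇒ word 0x72800000 (little)
  top 7b → 0x39 → inv [R]
  rd@[24:23]=0x1 ⇒ x1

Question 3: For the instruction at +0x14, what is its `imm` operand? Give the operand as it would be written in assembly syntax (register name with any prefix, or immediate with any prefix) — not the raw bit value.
+0x14: a7 42 dc c7 ⇒ word 0xc7dc42a7 (little)
  op=0xc7dc42a7>>25=0x63 ⇒ sbi (RI)
  [24:23] rd=3 = x3
  [22:0] imm=6046375 = $6046375

$6046375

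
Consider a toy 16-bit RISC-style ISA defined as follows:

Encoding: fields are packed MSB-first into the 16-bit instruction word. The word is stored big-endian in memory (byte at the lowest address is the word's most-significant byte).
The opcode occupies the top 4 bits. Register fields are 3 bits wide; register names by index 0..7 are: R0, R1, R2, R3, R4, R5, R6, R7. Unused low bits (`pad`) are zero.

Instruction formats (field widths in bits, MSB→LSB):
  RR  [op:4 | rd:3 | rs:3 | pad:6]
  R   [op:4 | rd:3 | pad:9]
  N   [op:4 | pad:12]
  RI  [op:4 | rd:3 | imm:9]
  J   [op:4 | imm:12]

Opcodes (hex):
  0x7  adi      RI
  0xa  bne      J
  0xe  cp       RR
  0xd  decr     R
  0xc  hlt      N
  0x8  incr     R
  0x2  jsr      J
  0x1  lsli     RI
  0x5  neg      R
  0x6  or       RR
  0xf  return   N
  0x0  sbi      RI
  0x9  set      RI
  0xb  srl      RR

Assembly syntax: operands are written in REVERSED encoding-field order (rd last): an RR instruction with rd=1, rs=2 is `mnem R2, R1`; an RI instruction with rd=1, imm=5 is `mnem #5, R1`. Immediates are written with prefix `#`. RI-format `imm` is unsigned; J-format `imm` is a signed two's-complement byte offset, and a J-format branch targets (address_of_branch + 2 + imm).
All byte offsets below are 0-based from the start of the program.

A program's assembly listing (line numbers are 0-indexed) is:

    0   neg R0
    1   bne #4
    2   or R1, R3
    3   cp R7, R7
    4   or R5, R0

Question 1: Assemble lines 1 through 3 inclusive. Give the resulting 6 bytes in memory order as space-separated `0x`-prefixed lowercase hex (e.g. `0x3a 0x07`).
line 1 (bne): pack op=0xa:4|imm=4:12 = 0xa004; big→ a0 04
line 2 (or): pack op=0x6:4|rd=3:3|rs=1:3|pad=0:6 = 0x6640; big→ 66 40
line 3 (cp): pack op=0xe:4|rd=7:3|rs=7:3|pad=0:6 = 0xefc0; big→ ef c0

0xa0 0x04 0x66 0x40 0xef 0xc0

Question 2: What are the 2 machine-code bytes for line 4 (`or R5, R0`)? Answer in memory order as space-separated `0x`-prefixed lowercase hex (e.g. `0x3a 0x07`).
L4: or op=0x6:4|rd=0:3|rs=5:3|pad=0:6 ⇒ 0x6140 ⇒ big 61 40

0x61 0x40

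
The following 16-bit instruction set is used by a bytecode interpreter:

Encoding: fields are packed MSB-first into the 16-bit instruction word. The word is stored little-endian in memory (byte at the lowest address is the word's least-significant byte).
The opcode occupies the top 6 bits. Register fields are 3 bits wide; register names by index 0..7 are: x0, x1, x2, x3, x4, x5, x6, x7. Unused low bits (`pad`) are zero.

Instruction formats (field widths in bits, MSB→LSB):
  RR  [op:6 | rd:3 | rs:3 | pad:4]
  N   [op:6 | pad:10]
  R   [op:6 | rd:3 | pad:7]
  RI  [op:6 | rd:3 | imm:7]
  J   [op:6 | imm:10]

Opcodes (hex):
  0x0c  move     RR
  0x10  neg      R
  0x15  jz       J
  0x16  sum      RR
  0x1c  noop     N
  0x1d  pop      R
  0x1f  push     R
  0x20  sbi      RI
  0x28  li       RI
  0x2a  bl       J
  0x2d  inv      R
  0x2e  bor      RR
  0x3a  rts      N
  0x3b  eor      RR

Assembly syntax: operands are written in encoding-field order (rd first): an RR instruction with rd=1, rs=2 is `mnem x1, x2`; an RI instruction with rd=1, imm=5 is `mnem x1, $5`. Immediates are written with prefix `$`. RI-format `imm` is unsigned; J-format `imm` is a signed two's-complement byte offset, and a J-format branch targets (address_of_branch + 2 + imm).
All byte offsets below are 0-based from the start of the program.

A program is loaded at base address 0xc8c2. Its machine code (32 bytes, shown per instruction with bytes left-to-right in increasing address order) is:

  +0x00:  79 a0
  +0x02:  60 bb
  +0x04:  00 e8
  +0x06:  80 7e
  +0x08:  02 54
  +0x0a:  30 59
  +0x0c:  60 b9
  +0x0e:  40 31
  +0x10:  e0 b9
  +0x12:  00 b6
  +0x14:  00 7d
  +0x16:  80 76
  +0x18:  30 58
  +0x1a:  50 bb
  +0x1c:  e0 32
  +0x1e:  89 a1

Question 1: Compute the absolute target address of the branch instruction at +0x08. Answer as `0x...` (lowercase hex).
0xc8ce

off 0x08: read 02 54 as little → 0x5402
  op=0x5402>>10=0x15 ⇒ jz (J)
  imm: (w>>0)&0x3ff=0x2 → $2
  target = base 0xc8c2 + off 0x08 + 2 + imm 2 = 0xc8ce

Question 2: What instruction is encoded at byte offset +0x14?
+0x14: 00 7d ⇒ word 0x7d00 (little)
  opcode bits[15:10]=0x1f: push/R
  rd@[9:7]=0x2 ⇒ x2

push x2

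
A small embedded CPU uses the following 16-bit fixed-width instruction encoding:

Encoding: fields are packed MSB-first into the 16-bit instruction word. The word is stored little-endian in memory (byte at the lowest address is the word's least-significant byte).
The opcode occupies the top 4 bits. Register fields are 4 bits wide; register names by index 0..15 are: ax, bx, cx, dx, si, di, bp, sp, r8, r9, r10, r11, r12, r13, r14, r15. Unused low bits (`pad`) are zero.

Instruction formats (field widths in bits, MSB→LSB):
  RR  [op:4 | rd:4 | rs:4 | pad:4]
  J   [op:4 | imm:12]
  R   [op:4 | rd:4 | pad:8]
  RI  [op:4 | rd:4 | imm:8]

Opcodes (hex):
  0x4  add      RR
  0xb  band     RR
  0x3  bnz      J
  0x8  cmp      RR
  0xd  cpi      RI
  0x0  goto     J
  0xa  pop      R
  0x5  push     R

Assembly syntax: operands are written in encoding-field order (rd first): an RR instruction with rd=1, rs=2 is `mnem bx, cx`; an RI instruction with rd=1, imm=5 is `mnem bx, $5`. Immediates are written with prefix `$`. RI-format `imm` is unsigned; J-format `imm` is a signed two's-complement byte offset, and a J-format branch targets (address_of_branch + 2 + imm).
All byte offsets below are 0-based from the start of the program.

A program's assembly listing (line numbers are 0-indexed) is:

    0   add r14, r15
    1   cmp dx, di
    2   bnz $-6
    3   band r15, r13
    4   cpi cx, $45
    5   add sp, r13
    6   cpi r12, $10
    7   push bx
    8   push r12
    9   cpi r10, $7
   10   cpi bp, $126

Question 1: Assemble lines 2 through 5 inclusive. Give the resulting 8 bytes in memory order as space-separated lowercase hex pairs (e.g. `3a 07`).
fa 3f d0 bf 2d d2 d0 47

2. bnz fields op=0x3:4|imm=-6:12 → word 3ffah → fa 3f
3. band fields op=0xb:4|rd=15:4|rs=13:4|pad=0:4 → word bfd0h → d0 bf
4. cpi fields op=0xd:4|rd=2:4|imm=45:8 → word d22dh → 2d d2
5. add fields op=0x4:4|rd=7:4|rs=13:4|pad=0:4 → word 47d0h → d0 47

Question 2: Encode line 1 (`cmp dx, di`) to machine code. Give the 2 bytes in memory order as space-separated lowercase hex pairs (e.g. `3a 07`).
50 83

1. cmp fields op=0x8:4|rd=3:4|rs=5:4|pad=0:4 → word 8350h → 50 83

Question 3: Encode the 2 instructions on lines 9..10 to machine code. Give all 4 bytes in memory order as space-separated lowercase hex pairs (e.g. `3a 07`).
L9: cpi op=0xd:4|rd=10:4|imm=7:8 ⇒ 0xda07 ⇒ little 07 da
L10: cpi op=0xd:4|rd=6:4|imm=126:8 ⇒ 0xd67e ⇒ little 7e d6

07 da 7e d6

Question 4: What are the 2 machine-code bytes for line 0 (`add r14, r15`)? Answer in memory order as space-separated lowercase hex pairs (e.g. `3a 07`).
0. add fields op=0x4:4|rd=14:4|rs=15:4|pad=0:4 → word 4ef0h → f0 4e

f0 4e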